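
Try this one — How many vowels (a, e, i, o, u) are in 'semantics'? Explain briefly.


Vowels in 'semantics': e, a, i = 3 vowels.

3


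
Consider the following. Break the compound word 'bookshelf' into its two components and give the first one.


Split 'bookshelf' into 'book' + 'shelf'. The first part is 'book'.

book


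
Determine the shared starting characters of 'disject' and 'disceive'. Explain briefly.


Compare from the start: 3 characters match: 'dis'. Mismatch at position 4: 'j' vs 'c'.

dis


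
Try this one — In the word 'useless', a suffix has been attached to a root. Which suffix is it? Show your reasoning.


The word 'useless' = 'use' (root) + '-less' (suffix). The suffix is '-less'.

less


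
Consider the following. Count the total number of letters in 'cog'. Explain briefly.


Spell out 'cog' and number each letter: c(1), o(2), g(3). Total: 3 letters.

3


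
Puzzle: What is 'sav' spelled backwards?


Reverse 'sav' character by character: 'vas'.

vas


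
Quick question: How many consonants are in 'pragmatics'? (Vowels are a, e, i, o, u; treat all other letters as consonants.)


Consonants in 'pragmatics': p, r, g, m, t, c, s = 7 consonants.

7


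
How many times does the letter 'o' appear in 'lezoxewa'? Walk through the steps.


Letter 'o' in 'lezoxewa': found at position(s) 4 = 1 occurrence(s).

1


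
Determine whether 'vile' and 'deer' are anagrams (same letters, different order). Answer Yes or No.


Sorted letters of 'vile': 'eilv'
Sorted letters of 'deer': 'deer'
They do not match.

No


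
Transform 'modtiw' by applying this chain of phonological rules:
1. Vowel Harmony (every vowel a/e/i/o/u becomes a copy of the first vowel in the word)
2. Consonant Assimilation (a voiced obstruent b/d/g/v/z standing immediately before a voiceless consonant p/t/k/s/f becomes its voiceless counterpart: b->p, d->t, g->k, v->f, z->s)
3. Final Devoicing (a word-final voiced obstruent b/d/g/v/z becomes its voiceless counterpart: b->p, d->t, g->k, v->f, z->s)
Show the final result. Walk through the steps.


Starting form: 'modtiw'
Rule 1: Vowel Harmony: all vowels become 'o' (matching first vowel). 'modtiw' -> 'modtow'
Rule 2: Consonant Assimilation: voiced obstruent before voiceless consonant becomes voiceless ('dt' -> 'tt'). 'modtow' -> 'mottow'
Rule 3: Final Devoicing: final consonant 'w' is not one of the voiced obstruents b/d/g/v/z. No change.
Final form: 'mottow'

mottow


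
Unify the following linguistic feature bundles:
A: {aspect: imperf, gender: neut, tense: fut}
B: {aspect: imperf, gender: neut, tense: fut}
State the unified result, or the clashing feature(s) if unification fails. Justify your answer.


Compare features:
aspect: A=imperf vs B=imperf -> unified: imperf
gender: A=neut vs B=neut -> unified: neut
tense: A=fut vs B=fut -> unified: fut
No clashes found.

Unified: {aspect: imperf, gender: neut, tense: fut}


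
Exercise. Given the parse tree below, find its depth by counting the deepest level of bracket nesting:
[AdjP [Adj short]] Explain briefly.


Count bracket nesting levels:
'[' at pos 0: depth = 1
'[' at pos 6: depth = 2
Maximum depth reached: 2

2


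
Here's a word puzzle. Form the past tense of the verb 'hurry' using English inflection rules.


Apply rule: Change -y to -ied. 'hurry' becomes 'hurried'.

hurried


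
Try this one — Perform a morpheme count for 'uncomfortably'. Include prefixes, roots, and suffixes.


Decomposition: un- (prefix) + comfort (root) + -able (suffix) + -ly (suffix) = 4 morpheme(s)

4 morphemes


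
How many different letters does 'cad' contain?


Unique letters in 'cad': {a, c, d} = 3 distinct letters.

3


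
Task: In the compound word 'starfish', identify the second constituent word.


Split 'starfish' into 'star' + 'fish'. The second part is 'fish'.

fish


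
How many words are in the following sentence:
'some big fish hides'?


Split into words: some | big | fish | hides = 4 words.

4


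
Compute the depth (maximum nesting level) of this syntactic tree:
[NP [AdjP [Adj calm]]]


Count bracket nesting levels:
'[' at pos 0: depth = 1
'[' at pos 4: depth = 2
'[' at pos 10: depth = 3
Maximum depth reached: 3

3


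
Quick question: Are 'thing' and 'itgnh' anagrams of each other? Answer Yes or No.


Sorted letters of 'thing': 'ghint'
Sorted letters of 'itgnh': 'ghint'
They match.

Yes


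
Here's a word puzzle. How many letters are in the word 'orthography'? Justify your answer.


Spell out 'orthography' and number each letter: o(1), r(2), t(3), h(4), o(5), g(6), r(7), a(8), p(9), h(10), y(11). Total: 11 letters.

11


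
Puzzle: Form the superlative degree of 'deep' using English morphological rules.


Apply superlative formation (add -est): 'deep' -> 'deepest'.

deepest


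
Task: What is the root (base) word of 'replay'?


Remove prefix 're' from 'replay' to get root 'play'.

play


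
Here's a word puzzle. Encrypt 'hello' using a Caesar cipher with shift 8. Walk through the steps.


Shift each letter by 8: h -> p, e -> m, l -> t, l -> t, o -> w. Result: 'pmttw'.

pmttw


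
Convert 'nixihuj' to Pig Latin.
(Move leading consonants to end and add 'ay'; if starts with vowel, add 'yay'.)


'nixihuj': move consonant cluster 'n' to end and add 'ay': 'ixihujnay'.

ixihujnay


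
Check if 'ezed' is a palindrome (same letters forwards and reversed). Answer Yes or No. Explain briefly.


Forward: 'ezed'
Reversed: 'deze'
They differ.

No


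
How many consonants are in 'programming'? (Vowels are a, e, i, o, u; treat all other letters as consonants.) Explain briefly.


Consonants in 'programming': p, r, g, r, m, m, n, g = 8 consonants.

8


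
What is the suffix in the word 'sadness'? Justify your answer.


The word 'sadness' = 'sad' (root) + '-ness' (suffix). The suffix is '-ness'.

ness


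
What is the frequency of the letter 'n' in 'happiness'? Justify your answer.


Letter 'n' in 'happiness': found at position(s) 6 = 1 occurrence(s).

1


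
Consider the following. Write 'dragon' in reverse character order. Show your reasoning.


Reverse 'dragon' character by character: 'nogard'.

nogard


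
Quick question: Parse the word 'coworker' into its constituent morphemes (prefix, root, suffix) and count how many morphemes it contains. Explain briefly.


Step 1: Identify prefix: 'co' (meaning: together)
Step 2: Identify root: 'work'
Step 3: Identify suffix(es): 'er'
Decomposition: co- (prefix: together) + work (root) + -er (suffix: one who)
Total morphemes: 3

3 morphemes (co- (prefix: together) + work (root) + -er (suffix: one who))


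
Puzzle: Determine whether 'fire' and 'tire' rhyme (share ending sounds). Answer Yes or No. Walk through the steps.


Rime (stressed vowel + following sounds) of 'fire': -ire = /aɪər/
Rime of 'tire': -ire = /aɪər/
/aɪər/ and /aɪər/ are the same ending sound, so the words rhyme.

Yes


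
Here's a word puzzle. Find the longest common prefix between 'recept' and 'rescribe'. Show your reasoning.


Compare from the start: 2 characters match: 're'. Mismatch at position 3: 'c' vs 's'.

re


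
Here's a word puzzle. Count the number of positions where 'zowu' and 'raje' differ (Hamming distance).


Alignment:
Position 1: 'z' vs 'r' = DIFFER
Position 2: 'o' vs 'a' = DIFFER
Position 3: 'w' vs 'j' = DIFFER
Position 4: 'u' vs 'e' = DIFFER
Total differences: 4

4


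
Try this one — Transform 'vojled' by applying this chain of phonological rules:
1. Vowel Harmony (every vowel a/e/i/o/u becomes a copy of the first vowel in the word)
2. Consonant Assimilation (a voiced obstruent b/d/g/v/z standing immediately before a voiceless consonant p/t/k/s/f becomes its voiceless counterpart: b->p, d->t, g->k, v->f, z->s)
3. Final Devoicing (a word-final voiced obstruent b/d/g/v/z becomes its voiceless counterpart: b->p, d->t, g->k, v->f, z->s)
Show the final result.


Starting form: 'vojled'
Rule 1: Vowel Harmony: all vowels become 'o' (matching first vowel). 'vojled' -> 'vojlod'
Rule 2: Consonant Assimilation: no voiced obstruent (b/d/g/v/z) stands immediately before a voiceless consonant (p/t/k/s/f). No change.
Rule 3: Final Devoicing: word-final voiced obstruent 'd' becomes voiceless 't'. 'vojlod' -> 'vojlot'
Final form: 'vojlot'

vojlot


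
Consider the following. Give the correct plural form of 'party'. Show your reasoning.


Apply rule: Change -y to -ies (consonant + y). 'party' becomes 'parties'.

parties


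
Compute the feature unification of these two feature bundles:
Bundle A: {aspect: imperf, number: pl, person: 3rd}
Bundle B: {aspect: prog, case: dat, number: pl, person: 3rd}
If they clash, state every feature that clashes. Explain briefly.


Compare features:
aspect: A=imperf vs B=prog -> CLASH
case: A=_ vs B=dat -> unified: dat
number: A=pl vs B=pl -> unified: pl
person: A=3rd vs B=3rd -> unified: 3rd
Clash detected on feature 'aspect' (imperf vs prog); unification fails.

CLASH on 'aspect' (imperf vs prog)


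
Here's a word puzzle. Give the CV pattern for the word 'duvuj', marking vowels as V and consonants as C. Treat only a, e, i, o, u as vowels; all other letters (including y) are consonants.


Letter mapping: d = C, u = V, v = C, u = V, j = C.

CVCVC


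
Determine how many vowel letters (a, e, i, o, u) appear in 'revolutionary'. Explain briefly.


Vowels in 'revolutionary': e, o, u, i, o, a = 6 vowels.

6


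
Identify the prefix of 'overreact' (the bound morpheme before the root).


The word 'overreact' = 'over' (prefix) + 'react' (root). The prefix is 'over'.

over


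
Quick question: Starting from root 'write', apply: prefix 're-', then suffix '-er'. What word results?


Step 1: Add prefix 're-' to 'write' = 'rewrite'
Step 2: Add suffix '-er' to 'rewrite' = 'rewriter'

rewriter


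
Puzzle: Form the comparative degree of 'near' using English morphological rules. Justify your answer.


Apply comparative formation (add -er): 'near' -> 'nearer'.

nearer


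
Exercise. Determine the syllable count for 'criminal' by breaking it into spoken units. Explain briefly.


Break 'criminal' into syllables: crim-i-nal -> crim | i | nal = 3 syllables

3 syllables


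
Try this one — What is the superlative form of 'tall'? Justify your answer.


Apply superlative formation (add -est): 'tall' -> 'tallest'.

tallest


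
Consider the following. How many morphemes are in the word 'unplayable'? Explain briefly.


Decomposition: un- (prefix) + play (root) + -able (suffix) = 3 morpheme(s)

3 morphemes


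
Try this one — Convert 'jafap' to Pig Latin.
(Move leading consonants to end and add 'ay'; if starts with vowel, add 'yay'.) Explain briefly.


'jafap': move consonant cluster 'j' to end and add 'ay': 'afapjay'.

afapjay


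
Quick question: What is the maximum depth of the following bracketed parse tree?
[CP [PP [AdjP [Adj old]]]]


Count bracket nesting levels:
'[' at pos 0: depth = 1
'[' at pos 4: depth = 2
'[' at pos 8: depth = 3
'[' at pos 14: depth = 4
Maximum depth reached: 4

4


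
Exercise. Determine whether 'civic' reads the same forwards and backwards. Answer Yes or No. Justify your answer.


Forward: 'civic'
Reversed: 'civic'
They are identical.

Yes


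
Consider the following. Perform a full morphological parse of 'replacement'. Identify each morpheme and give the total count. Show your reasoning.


Step 1: Identify prefix: 're' (meaning: again)
Step 2: Identify root: 'place'
Step 3: Identify suffix(es): 'ment'
Decomposition: re- (prefix: again) + place (root) + -ment (suffix: action/result)
Total morphemes: 3

3 morphemes (re- (prefix: again) + place (root) + -ment (suffix: action/result))


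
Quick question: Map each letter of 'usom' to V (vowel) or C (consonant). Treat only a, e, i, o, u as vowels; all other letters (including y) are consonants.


Letter mapping: u = V, s = C, o = V, m = C.

VCVC


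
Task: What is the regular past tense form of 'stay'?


Apply rule: Add -ed. 'stay' becomes 'stayed'.

stayed


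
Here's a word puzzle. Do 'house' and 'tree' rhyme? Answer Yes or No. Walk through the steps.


Rime (stressed vowel + following sounds) of 'house': -ouse = /aʊs/
Rime of 'tree': -ee = /iː/
/aʊs/ and /iː/ are different ending sounds, so the words do not rhyme.

No


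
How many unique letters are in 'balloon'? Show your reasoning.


Unique letters in 'balloon': {a, b, l, n, o} = 5 distinct letters.

5


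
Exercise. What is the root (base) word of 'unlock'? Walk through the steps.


Remove prefix 'un' from 'unlock' to get root 'lock'.

lock


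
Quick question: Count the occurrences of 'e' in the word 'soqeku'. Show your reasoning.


Letter 'e' in 'soqeku': found at position(s) 4 = 1 occurrence(s).

1


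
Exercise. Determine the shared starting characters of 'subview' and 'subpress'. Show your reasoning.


Compare from the start: 3 characters match: 'sub'. Mismatch at position 4: 'v' vs 'p'.

sub


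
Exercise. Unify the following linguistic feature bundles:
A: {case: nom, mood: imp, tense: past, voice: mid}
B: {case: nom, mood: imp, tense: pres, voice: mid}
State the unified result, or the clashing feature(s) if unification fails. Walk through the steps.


Compare features:
case: A=nom vs B=nom -> unified: nom
mood: A=imp vs B=imp -> unified: imp
tense: A=past vs B=pres -> CLASH
voice: A=mid vs B=mid -> unified: mid
Clash detected on feature 'tense' (past vs pres); unification fails.

CLASH on 'tense' (past vs pres)


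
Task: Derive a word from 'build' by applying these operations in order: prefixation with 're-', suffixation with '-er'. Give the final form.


Step 1: Add prefix 're-' to 'build' = 'rebuild'
Step 2: Add suffix '-er' to 'rebuild' = 'rebuilder'

rebuilder


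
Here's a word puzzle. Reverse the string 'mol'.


Reverse 'mol' character by character: 'lom'.

lom


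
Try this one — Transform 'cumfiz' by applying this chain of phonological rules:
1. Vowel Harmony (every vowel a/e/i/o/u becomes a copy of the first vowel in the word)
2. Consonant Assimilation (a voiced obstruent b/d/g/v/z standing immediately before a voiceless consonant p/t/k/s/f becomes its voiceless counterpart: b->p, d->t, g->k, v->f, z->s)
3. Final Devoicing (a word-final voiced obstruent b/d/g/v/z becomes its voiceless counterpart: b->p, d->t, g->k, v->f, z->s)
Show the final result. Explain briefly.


Starting form: 'cumfiz'
Rule 1: Vowel Harmony: all vowels become 'u' (matching first vowel). 'cumfiz' -> 'cumfuz'
Rule 2: Consonant Assimilation: no voiced obstruent (b/d/g/v/z) stands immediately before a voiceless consonant (p/t/k/s/f). No change.
Rule 3: Final Devoicing: word-final voiced obstruent 'z' becomes voiceless 's'. 'cumfuz' -> 'cumfus'
Final form: 'cumfus'

cumfus


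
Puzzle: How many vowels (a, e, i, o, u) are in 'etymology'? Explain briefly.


Vowels in 'etymology': e, o, o = 3 vowels.

3


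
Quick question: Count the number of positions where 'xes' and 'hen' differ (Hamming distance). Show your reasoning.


Alignment:
Position 1: 'x' vs 'h' = DIFFER
Position 2: 'e' vs 'e' = match
Position 3: 's' vs 'n' = DIFFER
Total differences: 2

2


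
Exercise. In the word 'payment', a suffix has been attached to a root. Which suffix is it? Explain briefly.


The word 'payment' = 'pay' (root) + '-ment' (suffix). The suffix is '-ment'.

ment


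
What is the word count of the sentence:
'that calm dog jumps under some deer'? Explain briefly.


Split into words: that | calm | dog | jumps | under | some | deer = 7 words.

7


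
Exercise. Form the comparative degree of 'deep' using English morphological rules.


Apply comparative formation (add -er): 'deep' -> 'deeper'.

deeper


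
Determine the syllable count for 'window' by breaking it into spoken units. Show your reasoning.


Break 'window' into syllables: win-dow -> win | dow = 2 syllables

2 syllables


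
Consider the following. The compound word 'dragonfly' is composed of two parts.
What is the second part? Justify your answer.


Split 'dragonfly' into 'dragon' + 'fly'. The second part is 'fly'.

fly


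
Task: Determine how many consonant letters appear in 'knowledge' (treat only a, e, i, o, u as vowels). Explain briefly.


Consonants in 'knowledge': k, n, w, l, d, g = 6 consonants.

6


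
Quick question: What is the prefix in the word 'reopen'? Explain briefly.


The word 'reopen' = 're' (prefix) + 'open' (root). The prefix is 're'.

re


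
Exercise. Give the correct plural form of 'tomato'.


Apply rule: Add -es (consonant + o). 'tomato' becomes 'tomatoes'.

tomatoes


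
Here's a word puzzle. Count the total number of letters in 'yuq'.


Spell out 'yuq' and number each letter: y(1), u(2), q(3). Total: 3 letters.

3


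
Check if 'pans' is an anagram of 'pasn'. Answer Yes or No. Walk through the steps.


Sorted letters of 'pans': 'anps'
Sorted letters of 'pasn': 'anps'
They match.

Yes


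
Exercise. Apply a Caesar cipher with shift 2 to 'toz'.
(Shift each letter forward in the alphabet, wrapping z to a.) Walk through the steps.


Shift each letter by 2: t -> v, o -> q, z -> b. Result: 'vqb'.

vqb


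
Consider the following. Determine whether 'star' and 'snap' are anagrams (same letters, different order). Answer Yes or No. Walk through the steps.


Sorted letters of 'star': 'arst'
Sorted letters of 'snap': 'anps'
They do not match.

No


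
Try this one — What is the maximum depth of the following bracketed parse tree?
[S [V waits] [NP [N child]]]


Count bracket nesting levels:
'[' at pos 0: depth = 1
'[' at pos 3: depth = 2
'[' at pos 13: depth = 2
'[' at pos 17: depth = 3
Maximum depth reached: 3

3


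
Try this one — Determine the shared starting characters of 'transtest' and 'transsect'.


Compare from the start: 5 characters match: 'trans'. Mismatch at position 6: 't' vs 's'.

trans


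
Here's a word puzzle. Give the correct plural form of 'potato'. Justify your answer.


Apply rule: Add -es (consonant + o). 'potato' becomes 'potatoes'.

potatoes


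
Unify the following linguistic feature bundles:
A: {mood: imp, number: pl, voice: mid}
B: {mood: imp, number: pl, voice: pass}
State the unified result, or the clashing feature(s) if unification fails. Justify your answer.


Compare features:
mood: A=imp vs B=imp -> unified: imp
number: A=pl vs B=pl -> unified: pl
voice: A=mid vs B=pass -> CLASH
Clash detected on feature 'voice' (mid vs pass); unification fails.

CLASH on 'voice' (mid vs pass)


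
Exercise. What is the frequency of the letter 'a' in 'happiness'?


Letter 'a' in 'happiness': found at position(s) 2 = 1 occurrence(s).

1


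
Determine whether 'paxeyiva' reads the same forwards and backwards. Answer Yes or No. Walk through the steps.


Forward: 'paxeyiva'
Reversed: 'aviyexap'
They differ.

No


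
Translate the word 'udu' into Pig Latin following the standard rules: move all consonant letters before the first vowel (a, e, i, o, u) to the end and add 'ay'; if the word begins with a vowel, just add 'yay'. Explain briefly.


'udu' starts with a vowel, so add 'yay': 'uduyay'.

uduyay


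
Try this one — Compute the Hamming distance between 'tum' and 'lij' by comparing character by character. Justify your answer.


Alignment:
Position 1: 't' vs 'l' = DIFFER
Position 2: 'u' vs 'i' = DIFFER
Position 3: 'm' vs 'j' = DIFFER
Total differences: 3

3


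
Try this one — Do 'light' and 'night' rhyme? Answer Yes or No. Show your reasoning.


Rime (stressed vowel + following sounds) of 'light': -ight = /aɪt/
Rime of 'night': -ight = /aɪt/
/aɪt/ and /aɪt/ are the same ending sound, so the words rhyme.

Yes


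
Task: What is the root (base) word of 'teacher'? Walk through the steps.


Remove suffix '-er' from 'teacher' to get root 'teach'.

teach


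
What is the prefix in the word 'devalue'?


The word 'devalue' = 'de' (prefix) + 'value' (root). The prefix is 'de'.

de


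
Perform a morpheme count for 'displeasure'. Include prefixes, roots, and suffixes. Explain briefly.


Decomposition: dis- (prefix) + please (root) + -ure (suffix) = 3 morpheme(s)

3 morphemes


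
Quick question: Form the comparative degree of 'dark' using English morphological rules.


Apply comparative formation (add -er): 'dark' -> 'darker'.

darker


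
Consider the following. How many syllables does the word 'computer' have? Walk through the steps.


Break 'computer' into syllables: com-pu-ter -> com | pu | ter = 3 syllables

3 syllables


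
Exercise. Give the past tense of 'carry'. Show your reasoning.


Apply rule: Change -y to -ied. 'carry' becomes 'carried'.

carried


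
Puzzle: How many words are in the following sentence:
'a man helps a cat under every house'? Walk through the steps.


Split into words: a | man | helps | a | cat | under | every | house = 8 words.

8


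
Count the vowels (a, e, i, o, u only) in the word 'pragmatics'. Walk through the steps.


Vowels in 'pragmatics': a, a, i = 3 vowels.

3


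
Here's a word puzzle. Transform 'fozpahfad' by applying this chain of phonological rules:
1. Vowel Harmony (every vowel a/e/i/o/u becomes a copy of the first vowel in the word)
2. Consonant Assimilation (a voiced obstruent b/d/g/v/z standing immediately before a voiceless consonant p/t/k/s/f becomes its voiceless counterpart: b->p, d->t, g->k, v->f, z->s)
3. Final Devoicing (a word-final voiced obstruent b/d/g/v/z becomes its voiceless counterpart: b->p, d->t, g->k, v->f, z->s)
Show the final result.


Starting form: 'fozpahfad'
Rule 1: Vowel Harmony: all vowels become 'o' (matching first vowel). 'fozpahfad' -> 'fozpohfod'
Rule 2: Consonant Assimilation: voiced obstruent before voiceless consonant becomes voiceless ('zp' -> 'sp'). 'fozpohfod' -> 'fospohfod'
Rule 3: Final Devoicing: word-final voiced obstruent 'd' becomes voiceless 't'. 'fospohfod' -> 'fospohfot'
Final form: 'fospohfot'

fospohfot


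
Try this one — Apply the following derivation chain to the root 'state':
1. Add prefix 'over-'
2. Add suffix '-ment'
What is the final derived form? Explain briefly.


Step 1: Add prefix 'over-' to 'state' = 'overstate'
Step 2: Add suffix '-ment' to 'overstate' = 'overstatement'

overstatement


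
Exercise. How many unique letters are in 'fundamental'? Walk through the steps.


Unique letters in 'fundamental': {a, d, e, f, l, m, n, t, u} = 9 distinct letters.

9


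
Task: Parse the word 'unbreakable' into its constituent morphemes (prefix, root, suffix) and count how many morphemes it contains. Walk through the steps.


Step 1: Identify prefix: 'un' (meaning: not/reverse)
Step 2: Identify root: 'break'
Step 3: Identify suffix(es): 'able'
Decomposition: un- (prefix: not/reverse) + break (root) + -able (suffix: capable of)
Total morphemes: 3

3 morphemes (un- (prefix: not/reverse) + break (root) + -able (suffix: capable of))


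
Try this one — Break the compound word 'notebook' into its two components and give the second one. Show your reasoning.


Split 'notebook' into 'note' + 'book'. The second part is 'book'.

book


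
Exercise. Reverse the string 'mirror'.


Reverse 'mirror' character by character: 'rorrim'.

rorrim


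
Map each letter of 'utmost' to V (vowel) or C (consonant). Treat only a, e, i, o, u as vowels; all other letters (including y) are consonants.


Letter mapping: u = V, t = C, m = C, o = V, s = C, t = C.

VCCVCC


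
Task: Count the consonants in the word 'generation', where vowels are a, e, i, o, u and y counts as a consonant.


Consonants in 'generation': g, n, r, t, n = 5 consonants.

5


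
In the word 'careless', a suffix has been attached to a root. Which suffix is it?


The word 'careless' = 'care' (root) + '-less' (suffix). The suffix is '-less'.

less


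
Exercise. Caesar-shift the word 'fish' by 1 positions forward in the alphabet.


Shift each letter by 1: f -> g, i -> j, s -> t, h -> i. Result: 'gjti'.

gjti


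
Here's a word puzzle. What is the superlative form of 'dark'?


Apply superlative formation (add -est): 'dark' -> 'darkest'.

darkest


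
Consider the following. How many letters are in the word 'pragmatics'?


Spell out 'pragmatics' and number each letter: p(1), r(2), a(3), g(4), m(5), a(6), t(7), i(8), c(9), s(10). Total: 10 letters.

10


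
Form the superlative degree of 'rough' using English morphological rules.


Apply superlative formation (add -est): 'rough' -> 'roughest'.

roughest


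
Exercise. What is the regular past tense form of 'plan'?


Apply rule: Double final consonant and add -ed. 'plan' becomes 'planned'.

planned


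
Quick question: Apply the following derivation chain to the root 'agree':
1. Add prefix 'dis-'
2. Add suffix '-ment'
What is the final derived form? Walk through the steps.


Step 1: Add prefix 'dis-' to 'agree' = 'disagree'
Step 2: Add suffix '-ment' to 'disagree' = 'disagreement'

disagreement


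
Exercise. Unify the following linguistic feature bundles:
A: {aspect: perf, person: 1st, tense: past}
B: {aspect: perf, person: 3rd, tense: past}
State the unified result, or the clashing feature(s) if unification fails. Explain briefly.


Compare features:
aspect: A=perf vs B=perf -> unified: perf
person: A=1st vs B=3rd -> CLASH
tense: A=past vs B=past -> unified: past
Clash detected on feature 'person' (1st vs 3rd); unification fails.

CLASH on 'person' (1st vs 3rd)


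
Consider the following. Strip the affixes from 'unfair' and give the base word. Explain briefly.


Remove prefix 'un' from 'unfair' to get root 'fair'.

fair


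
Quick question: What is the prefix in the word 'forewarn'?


The word 'forewarn' = 'fore' (prefix) + 'warn' (root). The prefix is 'fore'.

fore


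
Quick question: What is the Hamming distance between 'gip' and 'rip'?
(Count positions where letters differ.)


Alignment:
Position 1: 'g' vs 'r' = DIFFER
Position 2: 'i' vs 'i' = match
Position 3: 'p' vs 'p' = match
Total differences: 1

1


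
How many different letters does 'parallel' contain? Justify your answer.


Unique letters in 'parallel': {a, e, l, p, r} = 5 distinct letters.

5


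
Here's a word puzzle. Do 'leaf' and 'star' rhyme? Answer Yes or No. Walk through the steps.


Rime (stressed vowel + following sounds) of 'leaf': -eaf = /iːf/
Rime of 'star': -ar = /ɑːr/
/iːf/ and /ɑːr/ are different ending sounds, so the words do not rhyme.

No


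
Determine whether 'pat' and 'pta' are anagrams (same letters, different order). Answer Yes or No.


Sorted letters of 'pat': 'apt'
Sorted letters of 'pta': 'apt'
They match.

Yes


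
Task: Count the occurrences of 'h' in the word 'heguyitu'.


Letter 'h' in 'heguyitu': found at position(s) 1 = 1 occurrence(s).

1


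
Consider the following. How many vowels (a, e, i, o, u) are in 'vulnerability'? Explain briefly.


Vowels in 'vulnerability': u, e, a, i, i = 5 vowels.

5


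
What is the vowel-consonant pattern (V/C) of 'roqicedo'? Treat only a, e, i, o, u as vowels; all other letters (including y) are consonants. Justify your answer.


Letter mapping: r = C, o = V, q = C, i = V, c = C, e = V, d = C, o = V.

CVCVCVCV


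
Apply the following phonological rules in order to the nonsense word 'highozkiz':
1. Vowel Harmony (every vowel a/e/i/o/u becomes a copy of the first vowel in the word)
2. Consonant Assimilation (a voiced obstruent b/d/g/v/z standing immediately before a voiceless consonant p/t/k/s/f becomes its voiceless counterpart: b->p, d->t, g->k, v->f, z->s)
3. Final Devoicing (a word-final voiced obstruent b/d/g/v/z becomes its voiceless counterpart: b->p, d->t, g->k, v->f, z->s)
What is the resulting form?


Starting form: 'highozkiz'
Rule 1: Vowel Harmony: all vowels become 'i' (matching first vowel). 'highozkiz' -> 'highizkiz'
Rule 2: Consonant Assimilation: voiced obstruent before voiceless consonant becomes voiceless ('zk' -> 'sk'). 'highizkiz' -> 'highiskiz'
Rule 3: Final Devoicing: word-final voiced obstruent 'z' becomes voiceless 's'. 'highiskiz' -> 'highiskis'
Final form: 'highiskis'

highiskis


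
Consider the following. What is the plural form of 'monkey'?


Apply rule: Add -s. 'monkey' becomes 'monkeys'.

monkeys


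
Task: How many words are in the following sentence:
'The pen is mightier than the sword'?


Split into words: The | pen | is | mightier | than | the | sword = 7 words.

7


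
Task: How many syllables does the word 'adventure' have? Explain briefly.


Break 'adventure' into syllables: ad-ven-ture -> ad | ven | ture = 3 syllables

3 syllables


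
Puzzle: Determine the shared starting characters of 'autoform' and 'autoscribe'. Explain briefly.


Compare from the start: 4 characters match: 'auto'. Mismatch at position 5: 'f' vs 's'.

auto


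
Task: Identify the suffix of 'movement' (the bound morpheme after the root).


The word 'movement' = 'move' (root) + '-ment' (suffix). The suffix is '-ment'.

ment


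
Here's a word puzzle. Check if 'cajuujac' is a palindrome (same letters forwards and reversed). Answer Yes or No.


Forward: 'cajuujac'
Reversed: 'cajuujac'
They are identical.

Yes


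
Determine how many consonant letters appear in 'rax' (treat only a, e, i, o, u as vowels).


Consonants in 'rax': r, x = 2 consonants.

2


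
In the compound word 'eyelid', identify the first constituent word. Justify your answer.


Split 'eyelid' into 'eye' + 'lid'. The first part is 'eye'.

eye


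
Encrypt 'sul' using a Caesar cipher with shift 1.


Shift each letter by 1: s -> t, u -> v, l -> m. Result: 'tvm'.

tvm


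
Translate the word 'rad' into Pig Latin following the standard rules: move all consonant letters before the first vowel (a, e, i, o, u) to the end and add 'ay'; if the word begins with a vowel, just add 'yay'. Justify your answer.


'rad': move consonant cluster 'r' to end and add 'ay': 'adray'.

adray


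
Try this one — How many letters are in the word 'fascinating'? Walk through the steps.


Spell out 'fascinating' and number each letter: f(1), a(2), s(3), c(4), i(5), n(6), a(7), t(8), i(9), n(10), g(11). Total: 11 letters.

11


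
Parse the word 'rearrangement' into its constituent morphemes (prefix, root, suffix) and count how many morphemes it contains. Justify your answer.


Step 1: Identify prefix: 're' (meaning: again)
Step 2: Identify root: 'arrange'
Step 3: Identify suffix(es): 'ment'
Decomposition: re- (prefix: again) + arrange (root) + -ment (suffix: action/result)
Total morphemes: 3

3 morphemes (re- (prefix: again) + arrange (root) + -ment (suffix: action/result))


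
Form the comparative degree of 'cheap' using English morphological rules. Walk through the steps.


Apply comparative formation (add -er): 'cheap' -> 'cheaper'.

cheaper


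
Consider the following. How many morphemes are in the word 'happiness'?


Decomposition: happy (root) + -ness (suffix) = 2 morpheme(s)

2 morphemes


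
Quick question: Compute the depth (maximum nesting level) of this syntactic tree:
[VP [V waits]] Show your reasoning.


Count bracket nesting levels:
'[' at pos 0: depth = 1
'[' at pos 4: depth = 2
Maximum depth reached: 2

2


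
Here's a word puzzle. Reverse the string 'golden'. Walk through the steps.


Reverse 'golden' character by character: 'nedlog'.

nedlog


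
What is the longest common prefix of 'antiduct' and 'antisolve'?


Compare from the start: 4 characters match: 'anti'. Mismatch at position 5: 'd' vs 's'.

anti


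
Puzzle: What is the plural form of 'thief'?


Apply rule: Change -f to -ves. 'thief' becomes 'thieves'.

thieves


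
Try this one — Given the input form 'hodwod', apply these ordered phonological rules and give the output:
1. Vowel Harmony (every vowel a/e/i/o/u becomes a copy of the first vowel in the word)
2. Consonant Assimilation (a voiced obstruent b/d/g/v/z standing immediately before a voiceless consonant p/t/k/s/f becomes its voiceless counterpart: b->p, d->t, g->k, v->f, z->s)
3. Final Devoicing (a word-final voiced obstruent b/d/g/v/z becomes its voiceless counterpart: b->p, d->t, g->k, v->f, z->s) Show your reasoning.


Starting form: 'hodwod'
Rule 1: Vowel Harmony: all vowels already match. No change.
Rule 2: Consonant Assimilation: no voiced obstruent (b/d/g/v/z) stands immediately before a voiceless consonant (p/t/k/s/f). No change.
Rule 3: Final Devoicing: word-final voiced obstruent 'd' becomes voiceless 't'. 'hodwod' -> 'hodwot'
Final form: 'hodwot'

hodwot


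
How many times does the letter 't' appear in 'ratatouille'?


Letter 't' in 'ratatouille': found at position(s) 3, 5 = 2 occurrence(s).

2


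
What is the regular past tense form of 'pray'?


Apply rule: Add -ed. 'pray' becomes 'prayed'.

prayed


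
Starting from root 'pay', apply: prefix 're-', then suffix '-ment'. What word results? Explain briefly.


Step 1: Add prefix 're-' to 'pay' = 'repay'
Step 2: Add suffix '-ment' to 'repay' = 'repayment'

repayment


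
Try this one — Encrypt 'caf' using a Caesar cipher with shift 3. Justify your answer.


Shift each letter by 3: c -> f, a -> d, f -> i. Result: 'fdi'.

fdi


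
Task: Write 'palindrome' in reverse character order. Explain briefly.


Reverse 'palindrome' character by character: 'emordnilap'.

emordnilap


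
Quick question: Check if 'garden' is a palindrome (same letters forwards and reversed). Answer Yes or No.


Forward: 'garden'
Reversed: 'nedrag'
They differ.

No


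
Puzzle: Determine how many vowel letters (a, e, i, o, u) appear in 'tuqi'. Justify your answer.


Vowels in 'tuqi': u, i = 2 vowels.

2


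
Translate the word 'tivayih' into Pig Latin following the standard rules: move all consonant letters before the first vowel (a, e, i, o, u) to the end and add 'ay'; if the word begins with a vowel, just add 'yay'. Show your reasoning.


'tivayih': move consonant cluster 't' to end and add 'ay': 'ivayihtay'.

ivayihtay


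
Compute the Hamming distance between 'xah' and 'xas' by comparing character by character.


Alignment:
Position 1: 'x' vs 'x' = match
Position 2: 'a' vs 'a' = match
Position 3: 'h' vs 's' = DIFFER
Total differences: 1

1


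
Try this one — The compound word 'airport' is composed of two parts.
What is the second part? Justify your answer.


Split 'airport' into 'air' + 'port'. The second part is 'port'.

port


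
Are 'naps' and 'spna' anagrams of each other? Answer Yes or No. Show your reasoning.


Sorted letters of 'naps': 'anps'
Sorted letters of 'spna': 'anps'
They match.

Yes


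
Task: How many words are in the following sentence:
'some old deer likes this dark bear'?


Split into words: some | old | deer | likes | this | dark | bear = 7 words.

7


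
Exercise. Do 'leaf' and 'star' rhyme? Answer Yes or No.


Rime (stressed vowel + following sounds) of 'leaf': -eaf = /iːf/
Rime of 'star': -ar = /ɑːr/
/iːf/ and /ɑːr/ are different ending sounds, so the words do not rhyme.

No


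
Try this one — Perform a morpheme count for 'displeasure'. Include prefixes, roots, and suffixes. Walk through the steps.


Decomposition: dis- (prefix) + please (root) + -ure (suffix) = 3 morpheme(s)

3 morphemes


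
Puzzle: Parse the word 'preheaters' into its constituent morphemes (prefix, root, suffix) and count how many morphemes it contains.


Step 1: Identify prefix: 'pre' (meaning: before)
Step 2: Identify root: 'heat'
Step 3: Identify suffix(es): 'er, s'
Decomposition: pre- (prefix: before) + heat (root) + -er (suffix: one who) + -s (plural)
Total morphemes: 4

4 morphemes (pre- (prefix: before) + heat (root) + -er (suffix: one who) + -s (plural))


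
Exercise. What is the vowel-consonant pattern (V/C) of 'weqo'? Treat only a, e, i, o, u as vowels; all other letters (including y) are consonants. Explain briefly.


Letter mapping: w = C, e = V, q = C, o = V.

CVCV


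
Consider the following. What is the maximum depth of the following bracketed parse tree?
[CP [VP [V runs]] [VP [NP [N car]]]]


Count bracket nesting levels:
'[' at pos 0: depth = 1
'[' at pos 4: depth = 2
'[' at pos 8: depth = 3
'[' at pos 18: depth = 2
'[' at pos 22: depth = 3
'[' at pos 26: depth = 4
Maximum depth reached: 4

4


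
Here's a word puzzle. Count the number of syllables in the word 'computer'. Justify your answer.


Break 'computer' into syllables: com-pu-ter -> com | pu | ter = 3 syllables

3 syllables


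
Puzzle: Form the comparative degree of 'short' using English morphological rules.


Apply comparative formation (add -er): 'short' -> 'shorter'.

shorter


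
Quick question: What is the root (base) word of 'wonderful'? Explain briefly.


Remove suffix '-ful' from 'wonderful' to get root 'wonder'.

wonder


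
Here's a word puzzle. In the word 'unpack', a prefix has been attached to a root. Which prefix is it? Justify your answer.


The word 'unpack' = 'un' (prefix) + 'pack' (root). The prefix is 'un'.

un


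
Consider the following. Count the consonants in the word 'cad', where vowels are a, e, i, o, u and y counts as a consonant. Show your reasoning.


Consonants in 'cad': c, d = 2 consonants.

2


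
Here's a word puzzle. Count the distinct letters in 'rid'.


Unique letters in 'rid': {d, i, r} = 3 distinct letters.

3


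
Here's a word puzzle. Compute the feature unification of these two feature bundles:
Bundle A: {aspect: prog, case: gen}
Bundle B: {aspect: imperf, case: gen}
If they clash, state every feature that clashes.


Compare features:
aspect: A=prog vs B=imperf -> CLASH
case: A=gen vs B=gen -> unified: gen
Clash detected on feature 'aspect' (prog vs imperf); unification fails.

CLASH on 'aspect' (prog vs imperf)


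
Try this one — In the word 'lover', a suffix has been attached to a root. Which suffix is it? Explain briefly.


The word 'lover' = 'love' (root) + '-er' (suffix). The suffix is '-er'.

er


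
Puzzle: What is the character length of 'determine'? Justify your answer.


Spell out 'determine' and number each letter: d(1), e(2), t(3), e(4), r(5), m(6), i(7), n(8), e(9). Total: 9 letters.

9


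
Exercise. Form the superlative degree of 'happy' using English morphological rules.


Apply superlative formation (consonant + y: change y to i, add -est): 'happy' -> 'happiest'.

happiest


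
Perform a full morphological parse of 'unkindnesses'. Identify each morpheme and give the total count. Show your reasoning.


Step 1: Identify prefix: 'un' (meaning: not/reverse)
Step 2: Identify root: 'kind'
Step 3: Identify suffix(es): 'ness, es'
Decomposition: un- (prefix: not/reverse) + kind (root) + -ness (suffix: state of) + -es (plural)
Total morphemes: 4

4 morphemes (un- (prefix: not/reverse) + kind (root) + -ness (suffix: state of) + -es (plural))


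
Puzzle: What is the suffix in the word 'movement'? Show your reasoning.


The word 'movement' = 'move' (root) + '-ment' (suffix). The suffix is '-ment'.

ment


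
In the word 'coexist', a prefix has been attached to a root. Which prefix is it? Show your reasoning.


The word 'coexist' = 'co' (prefix) + 'exist' (root). The prefix is 'co'.

co


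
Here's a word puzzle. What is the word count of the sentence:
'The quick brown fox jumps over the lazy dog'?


Split into words: The | quick | brown | fox | jumps | over | the | lazy | dog = 9 words.

9


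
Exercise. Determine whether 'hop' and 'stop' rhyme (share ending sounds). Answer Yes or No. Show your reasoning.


Rime (stressed vowel + following sounds) of 'hop': -op = /ɒp/
Rime of 'stop': -op = /ɒp/
/ɒp/ and /ɒp/ are the same ending sound, so the words rhyme.

Yes
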